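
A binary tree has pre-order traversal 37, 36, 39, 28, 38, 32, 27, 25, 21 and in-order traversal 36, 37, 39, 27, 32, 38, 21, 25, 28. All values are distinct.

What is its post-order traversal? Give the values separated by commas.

The first element of pre-order is the root; it splits in-order into left and right subtrees.
Root 37: left subtree has 1 node {36}, right has 7 {39, 27, 32, 38, 21, 25, 28}.
  Root 39: left subtree has 0 nodes { }, right has 6 {27, 32, 38, 21, 25, 28}.
    Root 28: left subtree has 5 nodes {27, 32, 38, 21, 25}, right has 0 { }.
      Root 38: left subtree has 2 nodes {27, 32}, right has 2 {21, 25}.
        Root 32: left subtree has 1 node {27}, right has 0 { }.
        Root 25: left subtree has 1 node {21}, right has 0 { }.

36, 27, 32, 21, 25, 38, 28, 39, 37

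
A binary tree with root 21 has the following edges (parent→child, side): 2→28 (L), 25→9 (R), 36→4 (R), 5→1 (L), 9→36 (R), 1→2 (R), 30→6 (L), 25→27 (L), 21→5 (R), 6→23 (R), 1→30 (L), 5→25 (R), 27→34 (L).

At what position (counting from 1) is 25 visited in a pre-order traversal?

Pre-order visits the node, then its left subtree, then its right subtree.
Visit 21.
At 21: no left child.
At 21: go right to 5.
  Visit 5.
  At 5: go left to 1.
    Visit 1.
    At 1: go left to 30.
      Visit 30.
      At 30: go left to 6.
        Visit 6.
        At 6: no left child.
        At 6: go right to 23.
          23 is a leaf — visit 23.
      At 30: no right child.
    At 1: go right to 2.
      Visit 2.
      At 2: go left to 28.
        28 is a leaf — visit 28.
      At 2: no right child.
  At 5: go right to 25.
    Visit 25.
    At 25: go left to 27.
      Visit 27.
      At 27: go left to 34.
        34 is a leaf — visit 34.
      At 27: no right child.
    At 25: go right to 9.
      Visit 9.
      At 9: no left child.
      At 9: go right to 36.
        Visit 36.
        At 36: no left child.
        At 36: go right to 4.
          4 is a leaf — visit 4.
Full pre-order sequence: 21, 5, 1, 30, 6, 23, 2, 28, 25, 27, 34, 9, 36, 4.

9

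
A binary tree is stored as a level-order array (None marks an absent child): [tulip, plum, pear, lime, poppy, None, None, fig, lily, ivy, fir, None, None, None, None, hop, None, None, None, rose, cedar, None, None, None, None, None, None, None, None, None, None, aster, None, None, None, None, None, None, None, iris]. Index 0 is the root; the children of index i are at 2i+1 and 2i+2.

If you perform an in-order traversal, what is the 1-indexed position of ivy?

In-order visits the left subtree, then the node, then the right subtree.
At tulip: go left to plum.
  At plum: go left to lime.
    At lime: go left to fig.
      At fig: go left to hop.
        At hop: go left to aster.
          aster is a leaf — visit aster.
        Visit hop.
        At hop: no right child.
      Visit fig.
      At fig: no right child.
    Visit lime.
    At lime: go right to lily.
      lily is a leaf — visit lily.
  Visit plum.
  At plum: go right to poppy.
    At poppy: go left to ivy.
      At ivy: go left to rose.
        At rose: go left to iris.
          iris is a leaf — visit iris.
        Visit rose.
        At rose: no right child.
      Visit ivy.
      At ivy: go right to cedar.
        cedar is a leaf — visit cedar.
    Visit poppy.
    At poppy: go right to fir.
      fir is a leaf — visit fir.
Visit tulip.
At tulip: go right to pear.
  pear is a leaf — visit pear.
Full in-order sequence: aster, hop, fig, lime, lily, plum, iris, rose, ivy, cedar, poppy, fir, tulip, pear.

9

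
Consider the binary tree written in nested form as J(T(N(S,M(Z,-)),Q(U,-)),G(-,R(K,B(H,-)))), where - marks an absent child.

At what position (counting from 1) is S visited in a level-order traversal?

Level-order visits nodes level by level from the root, left to right within each level.
Level 0: J
Level 1: T, G
Level 2: N, Q, R
Level 3: S, M, U, K, B
Level 4: Z, H
Full level-order sequence: J, T, G, N, Q, R, S, M, U, K, B, Z, H.

7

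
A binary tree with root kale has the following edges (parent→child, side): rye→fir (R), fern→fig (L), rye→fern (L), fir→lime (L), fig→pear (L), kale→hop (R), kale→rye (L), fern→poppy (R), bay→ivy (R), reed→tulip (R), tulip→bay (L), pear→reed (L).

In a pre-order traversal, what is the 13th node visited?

Pre-order visits the node, then its left subtree, then its right subtree.
Visit kale.
At kale: go left to rye.
  Visit rye.
  At rye: go left to fern.
    Visit fern.
    At fern: go left to fig.
      Visit fig.
      At fig: go left to pear.
        Visit pear.
        At pear: go left to reed.
          Visit reed.
          At reed: no left child.
          At reed: go right to tulip.
            Visit tulip.
            At tulip: go left to bay.
              Visit bay.
              At bay: no left child.
              At bay: go right to ivy.
                ivy is a leaf — visit ivy.
            At tulip: no right child.
        At pear: no right child.
      At fig: no right child.
    At fern: go right to poppy.
      poppy is a leaf — visit poppy.
  At rye: go right to fir.
    Visit fir.
    At fir: go left to lime.
      lime is a leaf — visit lime.
    At fir: no right child.
At kale: go right to hop.
  hop is a leaf — visit hop.
Full pre-order sequence: kale, rye, fern, fig, pear, reed, tulip, bay, ivy, poppy, fir, lime, hop.

hop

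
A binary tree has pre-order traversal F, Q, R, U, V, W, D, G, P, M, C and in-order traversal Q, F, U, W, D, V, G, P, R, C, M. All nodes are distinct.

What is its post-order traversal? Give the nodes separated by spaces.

The first element of pre-order is the root; it splits in-order into left and right subtrees.
Root F: left subtree has 1 node {Q}, right has 9 {U, W, D, V, G, P, R, C, M}.
  Root R: left subtree has 6 nodes {U, W, D, V, G, P}, right has 2 {C, M}.
    Root U: left subtree has 0 nodes { }, right has 5 {W, D, V, G, P}.
      Root V: left subtree has 2 nodes {W, D}, right has 2 {G, P}.
        Root W: left subtree has 0 nodes { }, right has 1 {D}.
        Root G: left subtree has 0 nodes { }, right has 1 {P}.
    Root M: left subtree has 1 node {C}, right has 0 { }.

Q D W P G V U C M R F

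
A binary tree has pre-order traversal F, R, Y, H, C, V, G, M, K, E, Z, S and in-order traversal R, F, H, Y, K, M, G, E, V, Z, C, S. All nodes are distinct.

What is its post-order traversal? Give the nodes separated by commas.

R, H, K, M, E, G, Z, V, S, C, Y, F

The first element of pre-order is the root; it splits in-order into left and right subtrees.
Root F: left subtree has 1 node {R}, right has 10 {H, Y, K, M, G, E, V, Z, C, S}.
  Root Y: left subtree has 1 node {H}, right has 8 {K, M, G, E, V, Z, C, S}.
    Root C: left subtree has 6 nodes {K, M, G, E, V, Z}, right has 1 {S}.
      Root V: left subtree has 4 nodes {K, M, G, E}, right has 1 {Z}.
        Root G: left subtree has 2 nodes {K, M}, right has 1 {E}.
          Root M: left subtree has 1 node {K}, right has 0 { }.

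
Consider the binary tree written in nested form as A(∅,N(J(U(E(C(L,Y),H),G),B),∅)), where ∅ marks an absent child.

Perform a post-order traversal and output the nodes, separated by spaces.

L Y C H E G U B J N A

Post-order visits the left subtree, then the right subtree, then the node.
At A: no left child.
At A: go right to N.
  At N: go left to J.
    At J: go left to U.
      At U: go left to E.
        At E: go left to C.
          At C: go left to L.
            L is a leaf — visit L.
          At C: go right to Y.
            Y is a leaf — visit Y.
          Visit C.
        At E: go right to H.
          H is a leaf — visit H.
        Visit E.
      At U: go right to G.
        G is a leaf — visit G.
      Visit U.
    At J: go right to B.
      B is a leaf — visit B.
    Visit J.
  At N: no right child.
  Visit N.
Visit A.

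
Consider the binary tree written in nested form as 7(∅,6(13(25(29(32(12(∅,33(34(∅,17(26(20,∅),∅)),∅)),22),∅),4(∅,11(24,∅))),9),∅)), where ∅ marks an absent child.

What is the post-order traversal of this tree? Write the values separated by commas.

20, 26, 17, 34, 33, 12, 22, 32, 29, 24, 11, 4, 25, 9, 13, 6, 7

Post-order visits the left subtree, then the right subtree, then the node.
At 7: no left child.
At 7: go right to 6.
  At 6: go left to 13.
    At 13: go left to 25.
      At 25: go left to 29.
        At 29: go left to 32.
          At 32: go left to 12.
            At 12: no left child.
            At 12: go right to 33.
              At 33: go left to 34.
                At 34: no left child.
                At 34: go right to 17.
                  At 17: go left to 26.
                    At 26: go left to 20.
                      20 is a leaf — visit 20.
                    At 26: no right child.
                    Visit 26.
                  At 17: no right child.
                  Visit 17.
                Visit 34.
              At 33: no right child.
              Visit 33.
            Visit 12.
          At 32: go right to 22.
            22 is a leaf — visit 22.
          Visit 32.
        At 29: no right child.
        Visit 29.
      At 25: go right to 4.
        At 4: no left child.
        At 4: go right to 11.
          At 11: go left to 24.
            24 is a leaf — visit 24.
          At 11: no right child.
          Visit 11.
        Visit 4.
      Visit 25.
    At 13: go right to 9.
      9 is a leaf — visit 9.
    Visit 13.
  At 6: no right child.
  Visit 6.
Visit 7.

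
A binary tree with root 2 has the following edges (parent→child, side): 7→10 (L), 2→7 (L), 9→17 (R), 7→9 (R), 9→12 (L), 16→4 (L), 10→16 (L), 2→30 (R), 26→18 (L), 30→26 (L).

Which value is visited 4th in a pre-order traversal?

Pre-order visits the node, then its left subtree, then its right subtree.
Visit 2.
At 2: go left to 7.
  Visit 7.
  At 7: go left to 10.
    Visit 10.
    At 10: go left to 16.
      Visit 16.
      At 16: go left to 4.
        4 is a leaf — visit 4.
      At 16: no right child.
    At 10: no right child.
  At 7: go right to 9.
    Visit 9.
    At 9: go left to 12.
      12 is a leaf — visit 12.
    At 9: go right to 17.
      17 is a leaf — visit 17.
At 2: go right to 30.
  Visit 30.
  At 30: go left to 26.
    Visit 26.
    At 26: go left to 18.
      18 is a leaf — visit 18.
    At 26: no right child.
  At 30: no right child.
Full pre-order sequence: 2, 7, 10, 16, 4, 9, 12, 17, 30, 26, 18.

16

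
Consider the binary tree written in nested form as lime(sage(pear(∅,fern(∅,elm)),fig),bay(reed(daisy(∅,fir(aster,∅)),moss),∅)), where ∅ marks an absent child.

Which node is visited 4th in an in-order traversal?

sage

In-order visits the left subtree, then the node, then the right subtree.
At lime: go left to sage.
  At sage: go left to pear.
    At pear: no left child.
    Visit pear.
    At pear: go right to fern.
      At fern: no left child.
      Visit fern.
      At fern: go right to elm.
        elm is a leaf — visit elm.
  Visit sage.
  At sage: go right to fig.
    fig is a leaf — visit fig.
Visit lime.
At lime: go right to bay.
  At bay: go left to reed.
    At reed: go left to daisy.
      At daisy: no left child.
      Visit daisy.
      At daisy: go right to fir.
        At fir: go left to aster.
          aster is a leaf — visit aster.
        Visit fir.
        At fir: no right child.
    Visit reed.
    At reed: go right to moss.
      moss is a leaf — visit moss.
  Visit bay.
  At bay: no right child.
Full in-order sequence: pear, fern, elm, sage, fig, lime, daisy, aster, fir, reed, moss, bay.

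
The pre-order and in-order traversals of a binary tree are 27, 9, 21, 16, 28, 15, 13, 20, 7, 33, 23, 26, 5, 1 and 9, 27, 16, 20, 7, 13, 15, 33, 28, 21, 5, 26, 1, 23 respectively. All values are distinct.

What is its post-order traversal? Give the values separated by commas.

The first element of pre-order is the root; it splits in-order into left and right subtrees.
Root 27: left subtree has 1 node {9}, right has 12 {16, 20, 7, 13, 15, 33, 28, 21, 5, 26, 1, 23}.
  Root 21: left subtree has 7 nodes {16, 20, 7, 13, 15, 33, 28}, right has 4 {5, 26, 1, 23}.
    Root 16: left subtree has 0 nodes { }, right has 6 {20, 7, 13, 15, 33, 28}.
      Root 28: left subtree has 5 nodes {20, 7, 13, 15, 33}, right has 0 { }.
        Root 15: left subtree has 3 nodes {20, 7, 13}, right has 1 {33}.
          Root 13: left subtree has 2 nodes {20, 7}, right has 0 { }.
            Root 20: left subtree has 0 nodes { }, right has 1 {7}.
    Root 23: left subtree has 3 nodes {5, 26, 1}, right has 0 { }.
      Root 26: left subtree has 1 node {5}, right has 1 {1}.

9, 7, 20, 13, 33, 15, 28, 16, 5, 1, 26, 23, 21, 27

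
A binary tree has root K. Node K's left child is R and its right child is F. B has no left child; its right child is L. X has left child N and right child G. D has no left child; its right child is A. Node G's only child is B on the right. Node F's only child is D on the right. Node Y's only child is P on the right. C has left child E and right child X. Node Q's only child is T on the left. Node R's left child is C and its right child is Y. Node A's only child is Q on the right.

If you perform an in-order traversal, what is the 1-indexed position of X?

In-order visits the left subtree, then the node, then the right subtree.
At K: go left to R.
  At R: go left to C.
    At C: go left to E.
      E is a leaf — visit E.
    Visit C.
    At C: go right to X.
      At X: go left to N.
        N is a leaf — visit N.
      Visit X.
      At X: go right to G.
        At G: no left child.
        Visit G.
        At G: go right to B.
          At B: no left child.
          Visit B.
          At B: go right to L.
            L is a leaf — visit L.
  Visit R.
  At R: go right to Y.
    At Y: no left child.
    Visit Y.
    At Y: go right to P.
      P is a leaf — visit P.
Visit K.
At K: go right to F.
  At F: no left child.
  Visit F.
  At F: go right to D.
    At D: no left child.
    Visit D.
    At D: go right to A.
      At A: no left child.
      Visit A.
      At A: go right to Q.
        At Q: go left to T.
          T is a leaf — visit T.
        Visit Q.
        At Q: no right child.
Full in-order sequence: E, C, N, X, G, B, L, R, Y, P, K, F, D, A, T, Q.

4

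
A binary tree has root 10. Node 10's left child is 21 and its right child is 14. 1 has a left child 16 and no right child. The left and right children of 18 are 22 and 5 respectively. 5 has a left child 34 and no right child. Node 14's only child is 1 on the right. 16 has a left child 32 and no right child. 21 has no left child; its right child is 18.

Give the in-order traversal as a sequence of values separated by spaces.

In-order visits the left subtree, then the node, then the right subtree.
At 10: go left to 21.
  At 21: no left child.
  Visit 21.
  At 21: go right to 18.
    At 18: go left to 22.
      22 is a leaf — visit 22.
    Visit 18.
    At 18: go right to 5.
      At 5: go left to 34.
        34 is a leaf — visit 34.
      Visit 5.
      At 5: no right child.
Visit 10.
At 10: go right to 14.
  At 14: no left child.
  Visit 14.
  At 14: go right to 1.
    At 1: go left to 16.
      At 16: go left to 32.
        32 is a leaf — visit 32.
      Visit 16.
      At 16: no right child.
    Visit 1.
    At 1: no right child.

21 22 18 34 5 10 14 32 16 1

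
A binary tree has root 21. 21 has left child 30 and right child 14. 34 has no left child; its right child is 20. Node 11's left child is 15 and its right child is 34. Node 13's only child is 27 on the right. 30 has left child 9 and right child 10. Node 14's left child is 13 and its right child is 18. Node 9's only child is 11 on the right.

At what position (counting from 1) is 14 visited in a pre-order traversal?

9

Pre-order visits the node, then its left subtree, then its right subtree.
Visit 21.
At 21: go left to 30.
  Visit 30.
  At 30: go left to 9.
    Visit 9.
    At 9: no left child.
    At 9: go right to 11.
      Visit 11.
      At 11: go left to 15.
        15 is a leaf — visit 15.
      At 11: go right to 34.
        Visit 34.
        At 34: no left child.
        At 34: go right to 20.
          20 is a leaf — visit 20.
  At 30: go right to 10.
    10 is a leaf — visit 10.
At 21: go right to 14.
  Visit 14.
  At 14: go left to 13.
    Visit 13.
    At 13: no left child.
    At 13: go right to 27.
      27 is a leaf — visit 27.
  At 14: go right to 18.
    18 is a leaf — visit 18.
Full pre-order sequence: 21, 30, 9, 11, 15, 34, 20, 10, 14, 13, 27, 18.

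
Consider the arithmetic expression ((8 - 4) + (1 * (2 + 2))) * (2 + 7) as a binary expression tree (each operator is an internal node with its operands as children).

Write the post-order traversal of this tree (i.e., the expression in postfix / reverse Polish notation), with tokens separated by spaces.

Post-order on an expression tree gives postfix notation: for each operator, emit left operand, right operand, then the operator.

8 4 - 1 2 2 + * + 2 7 + *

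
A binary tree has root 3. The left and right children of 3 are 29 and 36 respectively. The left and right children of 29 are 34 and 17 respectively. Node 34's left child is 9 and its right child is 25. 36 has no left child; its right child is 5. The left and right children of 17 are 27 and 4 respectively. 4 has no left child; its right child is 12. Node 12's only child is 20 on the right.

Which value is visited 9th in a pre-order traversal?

Pre-order visits the node, then its left subtree, then its right subtree.
Visit 3.
At 3: go left to 29.
  Visit 29.
  At 29: go left to 34.
    Visit 34.
    At 34: go left to 9.
      9 is a leaf — visit 9.
    At 34: go right to 25.
      25 is a leaf — visit 25.
  At 29: go right to 17.
    Visit 17.
    At 17: go left to 27.
      27 is a leaf — visit 27.
    At 17: go right to 4.
      Visit 4.
      At 4: no left child.
      At 4: go right to 12.
        Visit 12.
        At 12: no left child.
        At 12: go right to 20.
          20 is a leaf — visit 20.
At 3: go right to 36.
  Visit 36.
  At 36: no left child.
  At 36: go right to 5.
    5 is a leaf — visit 5.
Full pre-order sequence: 3, 29, 34, 9, 25, 17, 27, 4, 12, 20, 36, 5.

12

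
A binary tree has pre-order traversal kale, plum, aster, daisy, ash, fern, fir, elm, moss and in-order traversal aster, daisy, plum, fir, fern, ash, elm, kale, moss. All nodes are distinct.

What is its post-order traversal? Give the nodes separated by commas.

daisy, aster, fir, fern, elm, ash, plum, moss, kale

The first element of pre-order is the root; it splits in-order into left and right subtrees.
Root kale: left subtree has 7 nodes {aster, daisy, plum, fir, fern, ash, elm}, right has 1 {moss}.
  Root plum: left subtree has 2 nodes {aster, daisy}, right has 4 {fir, fern, ash, elm}.
    Root aster: left subtree has 0 nodes { }, right has 1 {daisy}.
    Root ash: left subtree has 2 nodes {fir, fern}, right has 1 {elm}.
      Root fern: left subtree has 1 node {fir}, right has 0 { }.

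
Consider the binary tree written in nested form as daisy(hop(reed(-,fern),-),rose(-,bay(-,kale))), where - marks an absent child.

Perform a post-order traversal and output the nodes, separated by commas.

fern, reed, hop, kale, bay, rose, daisy

Post-order visits the left subtree, then the right subtree, then the node.
At daisy: go left to hop.
  At hop: go left to reed.
    At reed: no left child.
    At reed: go right to fern.
      fern is a leaf — visit fern.
    Visit reed.
  At hop: no right child.
  Visit hop.
At daisy: go right to rose.
  At rose: no left child.
  At rose: go right to bay.
    At bay: no left child.
    At bay: go right to kale.
      kale is a leaf — visit kale.
    Visit bay.
  Visit rose.
Visit daisy.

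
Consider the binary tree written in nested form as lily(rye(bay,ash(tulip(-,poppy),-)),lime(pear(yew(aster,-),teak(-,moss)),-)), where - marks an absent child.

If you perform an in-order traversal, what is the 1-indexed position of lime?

In-order visits the left subtree, then the node, then the right subtree.
At lily: go left to rye.
  At rye: go left to bay.
    bay is a leaf — visit bay.
  Visit rye.
  At rye: go right to ash.
    At ash: go left to tulip.
      At tulip: no left child.
      Visit tulip.
      At tulip: go right to poppy.
        poppy is a leaf — visit poppy.
    Visit ash.
    At ash: no right child.
Visit lily.
At lily: go right to lime.
  At lime: go left to pear.
    At pear: go left to yew.
      At yew: go left to aster.
        aster is a leaf — visit aster.
      Visit yew.
      At yew: no right child.
    Visit pear.
    At pear: go right to teak.
      At teak: no left child.
      Visit teak.
      At teak: go right to moss.
        moss is a leaf — visit moss.
  Visit lime.
  At lime: no right child.
Full in-order sequence: bay, rye, tulip, poppy, ash, lily, aster, yew, pear, teak, moss, lime.

12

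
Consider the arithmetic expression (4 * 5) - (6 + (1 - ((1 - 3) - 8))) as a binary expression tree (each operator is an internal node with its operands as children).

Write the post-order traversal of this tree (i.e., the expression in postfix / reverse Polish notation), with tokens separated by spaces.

Post-order on an expression tree gives postfix notation: for each operator, emit left operand, right operand, then the operator.

4 5 * 6 1 1 3 - 8 - - + -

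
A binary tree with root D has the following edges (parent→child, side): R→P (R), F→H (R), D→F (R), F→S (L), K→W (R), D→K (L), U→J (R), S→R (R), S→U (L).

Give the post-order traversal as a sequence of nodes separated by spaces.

Post-order visits the left subtree, then the right subtree, then the node.
At D: go left to K.
  At K: no left child.
  At K: go right to W.
    W is a leaf — visit W.
  Visit K.
At D: go right to F.
  At F: go left to S.
    At S: go left to U.
      At U: no left child.
      At U: go right to J.
        J is a leaf — visit J.
      Visit U.
    At S: go right to R.
      At R: no left child.
      At R: go right to P.
        P is a leaf — visit P.
      Visit R.
    Visit S.
  At F: go right to H.
    H is a leaf — visit H.
  Visit F.
Visit D.

W K J U P R S H F D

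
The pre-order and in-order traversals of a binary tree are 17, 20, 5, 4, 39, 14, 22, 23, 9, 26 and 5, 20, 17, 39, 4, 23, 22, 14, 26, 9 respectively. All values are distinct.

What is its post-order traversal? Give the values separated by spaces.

5 20 39 23 22 26 9 14 4 17

The first element of pre-order is the root; it splits in-order into left and right subtrees.
Root 17: left subtree has 2 nodes {5, 20}, right has 7 {39, 4, 23, 22, 14, 26, 9}.
  Root 20: left subtree has 1 node {5}, right has 0 { }.
  Root 4: left subtree has 1 node {39}, right has 5 {23, 22, 14, 26, 9}.
    Root 14: left subtree has 2 nodes {23, 22}, right has 2 {26, 9}.
      Root 22: left subtree has 1 node {23}, right has 0 { }.
      Root 9: left subtree has 1 node {26}, right has 0 { }.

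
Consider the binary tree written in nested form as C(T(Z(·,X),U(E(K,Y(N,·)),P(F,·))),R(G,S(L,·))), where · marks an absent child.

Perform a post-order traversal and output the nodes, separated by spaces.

X Z K N Y E F P U T G L S R C

Post-order visits the left subtree, then the right subtree, then the node.
At C: go left to T.
  At T: go left to Z.
    At Z: no left child.
    At Z: go right to X.
      X is a leaf — visit X.
    Visit Z.
  At T: go right to U.
    At U: go left to E.
      At E: go left to K.
        K is a leaf — visit K.
      At E: go right to Y.
        At Y: go left to N.
          N is a leaf — visit N.
        At Y: no right child.
        Visit Y.
      Visit E.
    At U: go right to P.
      At P: go left to F.
        F is a leaf — visit F.
      At P: no right child.
      Visit P.
    Visit U.
  Visit T.
At C: go right to R.
  At R: go left to G.
    G is a leaf — visit G.
  At R: go right to S.
    At S: go left to L.
      L is a leaf — visit L.
    At S: no right child.
    Visit S.
  Visit R.
Visit C.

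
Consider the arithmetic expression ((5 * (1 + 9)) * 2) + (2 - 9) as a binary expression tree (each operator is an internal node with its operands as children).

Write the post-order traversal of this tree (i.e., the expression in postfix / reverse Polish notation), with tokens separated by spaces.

Post-order on an expression tree gives postfix notation: for each operator, emit left operand, right operand, then the operator.

5 1 9 + * 2 * 2 9 - +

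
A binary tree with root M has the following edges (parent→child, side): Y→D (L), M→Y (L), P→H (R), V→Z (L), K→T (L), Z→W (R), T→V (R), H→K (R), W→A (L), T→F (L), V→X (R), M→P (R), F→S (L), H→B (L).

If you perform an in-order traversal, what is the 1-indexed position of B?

In-order visits the left subtree, then the node, then the right subtree.
At M: go left to Y.
  At Y: go left to D.
    D is a leaf — visit D.
  Visit Y.
  At Y: no right child.
Visit M.
At M: go right to P.
  At P: no left child.
  Visit P.
  At P: go right to H.
    At H: go left to B.
      B is a leaf — visit B.
    Visit H.
    At H: go right to K.
      At K: go left to T.
        At T: go left to F.
          At F: go left to S.
            S is a leaf — visit S.
          Visit F.
          At F: no right child.
        Visit T.
        At T: go right to V.
          At V: go left to Z.
            At Z: no left child.
            Visit Z.
            At Z: go right to W.
              At W: go left to A.
                A is a leaf — visit A.
              Visit W.
              At W: no right child.
          Visit V.
          At V: go right to X.
            X is a leaf — visit X.
      Visit K.
      At K: no right child.
Full in-order sequence: D, Y, M, P, B, H, S, F, T, Z, A, W, V, X, K.

5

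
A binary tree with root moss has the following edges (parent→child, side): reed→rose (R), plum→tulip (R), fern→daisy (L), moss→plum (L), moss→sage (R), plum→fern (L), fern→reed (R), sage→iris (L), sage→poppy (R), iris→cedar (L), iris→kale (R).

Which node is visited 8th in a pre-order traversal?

sage

Pre-order visits the node, then its left subtree, then its right subtree.
Visit moss.
At moss: go left to plum.
  Visit plum.
  At plum: go left to fern.
    Visit fern.
    At fern: go left to daisy.
      daisy is a leaf — visit daisy.
    At fern: go right to reed.
      Visit reed.
      At reed: no left child.
      At reed: go right to rose.
        rose is a leaf — visit rose.
  At plum: go right to tulip.
    tulip is a leaf — visit tulip.
At moss: go right to sage.
  Visit sage.
  At sage: go left to iris.
    Visit iris.
    At iris: go left to cedar.
      cedar is a leaf — visit cedar.
    At iris: go right to kale.
      kale is a leaf — visit kale.
  At sage: go right to poppy.
    poppy is a leaf — visit poppy.
Full pre-order sequence: moss, plum, fern, daisy, reed, rose, tulip, sage, iris, cedar, kale, poppy.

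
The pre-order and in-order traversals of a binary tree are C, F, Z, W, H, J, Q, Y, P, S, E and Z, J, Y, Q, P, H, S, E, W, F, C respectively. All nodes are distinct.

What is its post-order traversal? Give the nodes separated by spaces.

The first element of pre-order is the root; it splits in-order into left and right subtrees.
Root C: left subtree has 10 nodes {Z, J, Y, Q, P, H, S, E, W, F}, right has 0 { }.
  Root F: left subtree has 9 nodes {Z, J, Y, Q, P, H, S, E, W}, right has 0 { }.
    Root Z: left subtree has 0 nodes { }, right has 8 {J, Y, Q, P, H, S, E, W}.
      Root W: left subtree has 7 nodes {J, Y, Q, P, H, S, E}, right has 0 { }.
        Root H: left subtree has 4 nodes {J, Y, Q, P}, right has 2 {S, E}.
          Root J: left subtree has 0 nodes { }, right has 3 {Y, Q, P}.
            Root Q: left subtree has 1 node {Y}, right has 1 {P}.
          Root S: left subtree has 0 nodes { }, right has 1 {E}.

Y P Q J E S H W Z F C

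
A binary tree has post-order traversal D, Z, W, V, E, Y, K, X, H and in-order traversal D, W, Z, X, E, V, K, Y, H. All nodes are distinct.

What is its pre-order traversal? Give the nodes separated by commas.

H, X, W, D, Z, K, E, V, Y

The last element of post-order is the root; it splits in-order into left and right subtrees.
Root H: left subtree has 8 nodes {D, W, Z, X, E, V, K, Y}, right has 0 { }.
  Root X: left subtree has 3 nodes {D, W, Z}, right has 4 {E, V, K, Y}.
    Root W: left subtree has 1 node {D}, right has 1 {Z}.
    Root K: left subtree has 2 nodes {E, V}, right has 1 {Y}.
      Root E: left subtree has 0 nodes { }, right has 1 {V}.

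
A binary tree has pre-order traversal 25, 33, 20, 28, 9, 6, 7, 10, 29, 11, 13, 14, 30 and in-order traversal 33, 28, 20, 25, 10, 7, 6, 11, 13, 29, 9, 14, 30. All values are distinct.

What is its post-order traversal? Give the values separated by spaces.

The first element of pre-order is the root; it splits in-order into left and right subtrees.
Root 25: left subtree has 3 nodes {33, 28, 20}, right has 9 {10, 7, 6, 11, 13, 29, 9, 14, 30}.
  Root 33: left subtree has 0 nodes { }, right has 2 {28, 20}.
    Root 20: left subtree has 1 node {28}, right has 0 { }.
  Root 9: left subtree has 6 nodes {10, 7, 6, 11, 13, 29}, right has 2 {14, 30}.
    Root 6: left subtree has 2 nodes {10, 7}, right has 3 {11, 13, 29}.
      Root 7: left subtree has 1 node {10}, right has 0 { }.
      Root 29: left subtree has 2 nodes {11, 13}, right has 0 { }.
        Root 11: left subtree has 0 nodes { }, right has 1 {13}.
    Root 14: left subtree has 0 nodes { }, right has 1 {30}.

28 20 33 10 7 13 11 29 6 30 14 9 25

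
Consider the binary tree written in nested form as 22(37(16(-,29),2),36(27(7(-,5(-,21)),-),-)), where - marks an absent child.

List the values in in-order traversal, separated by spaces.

16 29 37 2 22 7 5 21 27 36

In-order visits the left subtree, then the node, then the right subtree.
At 22: go left to 37.
  At 37: go left to 16.
    At 16: no left child.
    Visit 16.
    At 16: go right to 29.
      29 is a leaf — visit 29.
  Visit 37.
  At 37: go right to 2.
    2 is a leaf — visit 2.
Visit 22.
At 22: go right to 36.
  At 36: go left to 27.
    At 27: go left to 7.
      At 7: no left child.
      Visit 7.
      At 7: go right to 5.
        At 5: no left child.
        Visit 5.
        At 5: go right to 21.
          21 is a leaf — visit 21.
    Visit 27.
    At 27: no right child.
  Visit 36.
  At 36: no right child.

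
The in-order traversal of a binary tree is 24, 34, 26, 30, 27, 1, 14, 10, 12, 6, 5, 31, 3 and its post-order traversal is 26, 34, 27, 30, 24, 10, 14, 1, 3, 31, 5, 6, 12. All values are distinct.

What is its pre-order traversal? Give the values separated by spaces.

12 1 24 30 34 26 27 14 10 6 5 31 3

The last element of post-order is the root; it splits in-order into left and right subtrees.
Root 12: left subtree has 8 nodes {24, 34, 26, 30, 27, 1, 14, 10}, right has 4 {6, 5, 31, 3}.
  Root 1: left subtree has 5 nodes {24, 34, 26, 30, 27}, right has 2 {14, 10}.
    Root 24: left subtree has 0 nodes { }, right has 4 {34, 26, 30, 27}.
      Root 30: left subtree has 2 nodes {34, 26}, right has 1 {27}.
        Root 34: left subtree has 0 nodes { }, right has 1 {26}.
    Root 14: left subtree has 0 nodes { }, right has 1 {10}.
  Root 6: left subtree has 0 nodes { }, right has 3 {5, 31, 3}.
    Root 5: left subtree has 0 nodes { }, right has 2 {31, 3}.
      Root 31: left subtree has 0 nodes { }, right has 1 {3}.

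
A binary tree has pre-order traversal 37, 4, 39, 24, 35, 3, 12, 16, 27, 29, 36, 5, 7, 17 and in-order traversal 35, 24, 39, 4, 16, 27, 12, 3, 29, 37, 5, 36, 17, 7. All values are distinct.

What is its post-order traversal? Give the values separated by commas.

The first element of pre-order is the root; it splits in-order into left and right subtrees.
Root 37: left subtree has 9 nodes {35, 24, 39, 4, 16, 27, 12, 3, 29}, right has 4 {5, 36, 17, 7}.
  Root 4: left subtree has 3 nodes {35, 24, 39}, right has 5 {16, 27, 12, 3, 29}.
    Root 39: left subtree has 2 nodes {35, 24}, right has 0 { }.
      Root 24: left subtree has 1 node {35}, right has 0 { }.
    Root 3: left subtree has 3 nodes {16, 27, 12}, right has 1 {29}.
      Root 12: left subtree has 2 nodes {16, 27}, right has 0 { }.
        Root 16: left subtree has 0 nodes { }, right has 1 {27}.
  Root 36: left subtree has 1 node {5}, right has 2 {17, 7}.
    Root 7: left subtree has 1 node {17}, right has 0 { }.

35, 24, 39, 27, 16, 12, 29, 3, 4, 5, 17, 7, 36, 37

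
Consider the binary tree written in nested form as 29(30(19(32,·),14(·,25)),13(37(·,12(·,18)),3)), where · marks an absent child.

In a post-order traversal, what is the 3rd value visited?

Post-order visits the left subtree, then the right subtree, then the node.
At 29: go left to 30.
  At 30: go left to 19.
    At 19: go left to 32.
      32 is a leaf — visit 32.
    At 19: no right child.
    Visit 19.
  At 30: go right to 14.
    At 14: no left child.
    At 14: go right to 25.
      25 is a leaf — visit 25.
    Visit 14.
  Visit 30.
At 29: go right to 13.
  At 13: go left to 37.
    At 37: no left child.
    At 37: go right to 12.
      At 12: no left child.
      At 12: go right to 18.
        18 is a leaf — visit 18.
      Visit 12.
    Visit 37.
  At 13: go right to 3.
    3 is a leaf — visit 3.
  Visit 13.
Visit 29.
Full post-order sequence: 32, 19, 25, 14, 30, 18, 12, 37, 3, 13, 29.

25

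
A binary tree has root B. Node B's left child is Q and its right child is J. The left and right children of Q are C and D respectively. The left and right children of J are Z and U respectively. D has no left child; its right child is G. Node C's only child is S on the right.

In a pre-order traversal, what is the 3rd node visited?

Pre-order visits the node, then its left subtree, then its right subtree.
Visit B.
At B: go left to Q.
  Visit Q.
  At Q: go left to C.
    Visit C.
    At C: no left child.
    At C: go right to S.
      S is a leaf — visit S.
  At Q: go right to D.
    Visit D.
    At D: no left child.
    At D: go right to G.
      G is a leaf — visit G.
At B: go right to J.
  Visit J.
  At J: go left to Z.
    Z is a leaf — visit Z.
  At J: go right to U.
    U is a leaf — visit U.
Full pre-order sequence: B, Q, C, S, D, G, J, Z, U.

C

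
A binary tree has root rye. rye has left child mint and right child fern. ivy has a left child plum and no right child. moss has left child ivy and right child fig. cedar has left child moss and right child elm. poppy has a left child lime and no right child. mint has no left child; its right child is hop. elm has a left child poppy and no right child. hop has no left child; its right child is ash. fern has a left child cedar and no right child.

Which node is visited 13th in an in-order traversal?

fern

In-order visits the left subtree, then the node, then the right subtree.
At rye: go left to mint.
  At mint: no left child.
  Visit mint.
  At mint: go right to hop.
    At hop: no left child.
    Visit hop.
    At hop: go right to ash.
      ash is a leaf — visit ash.
Visit rye.
At rye: go right to fern.
  At fern: go left to cedar.
    At cedar: go left to moss.
      At moss: go left to ivy.
        At ivy: go left to plum.
          plum is a leaf — visit plum.
        Visit ivy.
        At ivy: no right child.
      Visit moss.
      At moss: go right to fig.
        fig is a leaf — visit fig.
    Visit cedar.
    At cedar: go right to elm.
      At elm: go left to poppy.
        At poppy: go left to lime.
          lime is a leaf — visit lime.
        Visit poppy.
        At poppy: no right child.
      Visit elm.
      At elm: no right child.
  Visit fern.
  At fern: no right child.
Full in-order sequence: mint, hop, ash, rye, plum, ivy, moss, fig, cedar, lime, poppy, elm, fern.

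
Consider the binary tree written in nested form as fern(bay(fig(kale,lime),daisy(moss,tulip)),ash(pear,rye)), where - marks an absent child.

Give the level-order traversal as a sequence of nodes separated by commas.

fern, bay, ash, fig, daisy, pear, rye, kale, lime, moss, tulip

Level-order visits nodes level by level from the root, left to right within each level.
Level 0: fern
Level 1: bay, ash
Level 2: fig, daisy, pear, rye
Level 3: kale, lime, moss, tulip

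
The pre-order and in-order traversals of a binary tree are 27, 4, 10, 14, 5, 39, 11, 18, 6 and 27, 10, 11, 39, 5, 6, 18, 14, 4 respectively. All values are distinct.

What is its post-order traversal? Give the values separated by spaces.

The first element of pre-order is the root; it splits in-order into left and right subtrees.
Root 27: left subtree has 0 nodes { }, right has 8 {10, 11, 39, 5, 6, 18, 14, 4}.
  Root 4: left subtree has 7 nodes {10, 11, 39, 5, 6, 18, 14}, right has 0 { }.
    Root 10: left subtree has 0 nodes { }, right has 6 {11, 39, 5, 6, 18, 14}.
      Root 14: left subtree has 5 nodes {11, 39, 5, 6, 18}, right has 0 { }.
        Root 5: left subtree has 2 nodes {11, 39}, right has 2 {6, 18}.
          Root 39: left subtree has 1 node {11}, right has 0 { }.
          Root 18: left subtree has 1 node {6}, right has 0 { }.

11 39 6 18 5 14 10 4 27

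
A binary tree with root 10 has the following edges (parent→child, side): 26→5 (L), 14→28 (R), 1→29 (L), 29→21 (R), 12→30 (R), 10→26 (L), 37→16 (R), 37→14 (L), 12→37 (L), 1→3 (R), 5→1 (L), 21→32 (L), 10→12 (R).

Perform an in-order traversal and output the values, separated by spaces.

29 32 21 1 3 5 26 10 14 28 37 16 12 30

In-order visits the left subtree, then the node, then the right subtree.
At 10: go left to 26.
  At 26: go left to 5.
    At 5: go left to 1.
      At 1: go left to 29.
        At 29: no left child.
        Visit 29.
        At 29: go right to 21.
          At 21: go left to 32.
            32 is a leaf — visit 32.
          Visit 21.
          At 21: no right child.
      Visit 1.
      At 1: go right to 3.
        3 is a leaf — visit 3.
    Visit 5.
    At 5: no right child.
  Visit 26.
  At 26: no right child.
Visit 10.
At 10: go right to 12.
  At 12: go left to 37.
    At 37: go left to 14.
      At 14: no left child.
      Visit 14.
      At 14: go right to 28.
        28 is a leaf — visit 28.
    Visit 37.
    At 37: go right to 16.
      16 is a leaf — visit 16.
  Visit 12.
  At 12: go right to 30.
    30 is a leaf — visit 30.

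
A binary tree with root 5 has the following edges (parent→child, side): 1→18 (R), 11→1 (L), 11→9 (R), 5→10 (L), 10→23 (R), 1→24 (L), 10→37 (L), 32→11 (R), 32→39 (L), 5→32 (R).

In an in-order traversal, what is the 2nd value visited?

In-order visits the left subtree, then the node, then the right subtree.
At 5: go left to 10.
  At 10: go left to 37.
    37 is a leaf — visit 37.
  Visit 10.
  At 10: go right to 23.
    23 is a leaf — visit 23.
Visit 5.
At 5: go right to 32.
  At 32: go left to 39.
    39 is a leaf — visit 39.
  Visit 32.
  At 32: go right to 11.
    At 11: go left to 1.
      At 1: go left to 24.
        24 is a leaf — visit 24.
      Visit 1.
      At 1: go right to 18.
        18 is a leaf — visit 18.
    Visit 11.
    At 11: go right to 9.
      9 is a leaf — visit 9.
Full in-order sequence: 37, 10, 23, 5, 39, 32, 24, 1, 18, 11, 9.

10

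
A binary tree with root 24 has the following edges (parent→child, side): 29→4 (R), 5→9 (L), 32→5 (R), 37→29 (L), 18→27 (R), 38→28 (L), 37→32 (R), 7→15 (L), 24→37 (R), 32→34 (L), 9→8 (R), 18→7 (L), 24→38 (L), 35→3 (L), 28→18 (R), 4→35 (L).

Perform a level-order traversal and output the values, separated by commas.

24, 38, 37, 28, 29, 32, 18, 4, 34, 5, 7, 27, 35, 9, 15, 3, 8

Level-order visits nodes level by level from the root, left to right within each level.
Level 0: 24
Level 1: 38, 37
Level 2: 28, 29, 32
Level 3: 18, 4, 34, 5
Level 4: 7, 27, 35, 9
Level 5: 15, 3, 8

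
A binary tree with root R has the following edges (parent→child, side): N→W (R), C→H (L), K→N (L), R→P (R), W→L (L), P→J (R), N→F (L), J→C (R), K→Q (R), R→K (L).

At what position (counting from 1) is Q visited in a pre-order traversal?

Pre-order visits the node, then its left subtree, then its right subtree.
Visit R.
At R: go left to K.
  Visit K.
  At K: go left to N.
    Visit N.
    At N: go left to F.
      F is a leaf — visit F.
    At N: go right to W.
      Visit W.
      At W: go left to L.
        L is a leaf — visit L.
      At W: no right child.
  At K: go right to Q.
    Q is a leaf — visit Q.
At R: go right to P.
  Visit P.
  At P: no left child.
  At P: go right to J.
    Visit J.
    At J: no left child.
    At J: go right to C.
      Visit C.
      At C: go left to H.
        H is a leaf — visit H.
      At C: no right child.
Full pre-order sequence: R, K, N, F, W, L, Q, P, J, C, H.

7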